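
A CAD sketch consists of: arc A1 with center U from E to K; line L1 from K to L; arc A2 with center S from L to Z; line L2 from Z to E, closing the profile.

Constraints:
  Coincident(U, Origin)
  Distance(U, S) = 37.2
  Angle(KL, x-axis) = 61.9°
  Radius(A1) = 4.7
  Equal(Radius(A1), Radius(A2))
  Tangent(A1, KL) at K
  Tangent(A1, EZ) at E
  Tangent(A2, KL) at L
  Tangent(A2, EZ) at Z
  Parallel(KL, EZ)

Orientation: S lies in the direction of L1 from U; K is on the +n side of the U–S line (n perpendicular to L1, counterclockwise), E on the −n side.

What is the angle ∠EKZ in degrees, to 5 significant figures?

75.819°

The slot axis is L1's direction at 61.9°, so u = (cos 61.9°, sin 61.9°) = (0.47101, 0.88213) and n = (−sin 61.9°, cos 61.9°) = (-0.88213, 0.47101). U is at the origin and S lies 37.2 along u from U, so S = 37.2·u = (17.522, 32.815). Tangency of A1 to both parallel lines with radius 4.7 puts K and E at U ± 4.7·n: K = (-4.1460, 2.2138), E = (4.1460, -2.2138). Equal radii place L and Z the same way about S: L = S + 4.7·n = (13.376, 35.029), Z = S − 4.7·n = (21.668, 30.601). Then cos ∠EKZ = KE·KZ / (|KE||KZ|), giving 75.819°.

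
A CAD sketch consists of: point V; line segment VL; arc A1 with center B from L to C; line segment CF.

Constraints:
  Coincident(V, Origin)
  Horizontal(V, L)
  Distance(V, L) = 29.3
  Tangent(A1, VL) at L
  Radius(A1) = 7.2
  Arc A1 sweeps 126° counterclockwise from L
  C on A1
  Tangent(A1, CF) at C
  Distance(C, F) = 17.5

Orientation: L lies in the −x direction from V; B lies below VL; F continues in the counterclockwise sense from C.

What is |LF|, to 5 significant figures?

25.976

V is at the origin; V and L share the same y with |VL| = 29.3 and L on the −x side, so L = (-29.300, 0.0000). The tangent condition forces BL to be normal to VL, so B = L + (0, -7.2) = (-29.300, -7.2000). On A1, L sits at bearing 90° from B; a 126° counterclockwise sweep puts C at bearing 216°, so C = B + 7.2·(cos 216°, sin 216°) = (-35.125, -11.432). A1 meets CF tangentially, so BC is at right angles to CF, so CF runs along (−sin 216°, cos 216°); with |CF| = 17.5, F = (-24.839, -25.590). Then |LF| = |F − L| = 25.976.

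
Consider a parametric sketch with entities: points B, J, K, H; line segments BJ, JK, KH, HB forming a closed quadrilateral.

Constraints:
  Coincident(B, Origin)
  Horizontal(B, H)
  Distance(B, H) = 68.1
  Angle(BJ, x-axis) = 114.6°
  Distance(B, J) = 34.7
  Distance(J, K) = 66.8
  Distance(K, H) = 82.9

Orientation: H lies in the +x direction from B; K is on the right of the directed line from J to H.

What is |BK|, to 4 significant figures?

35.57

B is at the origin; B and H share the same y with |BH| = 68.1 and H in +x, so H = (68.1, 0). BJ runs at 114.6° with |BJ| = 34.7, so J = (-14.44, 31.55). K is determined by |JK| = 66.8 and |KH| = 82.9 together: it lies at the intersection of circle(J, 66.8) and circle(H, 82.9). With |JH| = 88.37, the foot of the radical line on JH is 30.55 from J and the perpendicular offset is √(66.8² − 30.55²) = 59.41. Taking the right-of-JH solution: K = (-7.120, -34.85).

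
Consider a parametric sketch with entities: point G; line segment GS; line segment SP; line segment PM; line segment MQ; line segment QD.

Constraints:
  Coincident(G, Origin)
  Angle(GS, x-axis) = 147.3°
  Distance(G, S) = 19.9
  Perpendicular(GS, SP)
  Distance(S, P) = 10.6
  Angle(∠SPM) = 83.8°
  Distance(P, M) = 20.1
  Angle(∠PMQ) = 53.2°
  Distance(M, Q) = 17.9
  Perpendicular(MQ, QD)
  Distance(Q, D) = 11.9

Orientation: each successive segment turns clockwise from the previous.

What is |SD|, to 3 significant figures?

3.58

∠PMQ = 53.2° gives MQ at -166° from the x-axis; with |MQ| = 17.9, Q = (-12.7, 2.63). MQ is perpendicular to QD, so QD runs at 104°; with |QD| = 11.9, D = (-15.7, 14.2). Then |SD| = |D − S| = 3.58.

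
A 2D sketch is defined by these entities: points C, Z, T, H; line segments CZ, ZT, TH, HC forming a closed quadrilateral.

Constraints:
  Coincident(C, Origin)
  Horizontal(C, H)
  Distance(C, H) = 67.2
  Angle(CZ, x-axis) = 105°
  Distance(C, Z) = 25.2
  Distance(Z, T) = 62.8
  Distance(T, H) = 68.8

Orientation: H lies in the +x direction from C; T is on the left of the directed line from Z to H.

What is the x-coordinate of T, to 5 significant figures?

42.118

C is at the origin; CH is horizontal with |CH| = 67.2 and H in +x, so H = (67.2, 0). CZ runs at 105.0° with |CZ| = 25.2, so Z = (-6.5222, 24.341). T is determined by |ZT| = 62.8 and |TH| = 68.8 together: it lies at the intersection of circle(Z, 62.8) and circle(H, 68.8). With |ZH| = 77.637, the foot of the radical line on ZH is 33.733 from Z and the perpendicular offset is √(62.8² − 33.733²) = 52.971. Taking the left-of-ZH solution: T = (42.118, 64.065).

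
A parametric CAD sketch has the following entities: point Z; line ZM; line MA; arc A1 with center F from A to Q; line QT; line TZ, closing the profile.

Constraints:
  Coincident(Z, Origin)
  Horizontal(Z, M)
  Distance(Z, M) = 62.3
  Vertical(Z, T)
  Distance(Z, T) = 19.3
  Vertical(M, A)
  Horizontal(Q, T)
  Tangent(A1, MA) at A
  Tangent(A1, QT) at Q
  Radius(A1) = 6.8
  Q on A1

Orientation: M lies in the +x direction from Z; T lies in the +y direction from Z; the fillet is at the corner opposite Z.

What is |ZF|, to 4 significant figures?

56.89

Z is at the origin; ZM is horizontal with |ZM| = 62.3 and M on the +x side, so M = (62.30, 0.000). ZT is vertical with |ZT| = 19.3 and T on the +y side, so T = (0.000, 19.30). The virtual corner opposite Z is at (62.30, 19.30). A1 meets MA tangentially, so FA is at right angles to MA and tangency of A1 to QT means the radius FQ is perpendicular to QT, with radius 6.8, so the center F sits 6.8 in from both sides at F = (55.50, 12.50). Then |ZF| = |F − Z| = 56.89.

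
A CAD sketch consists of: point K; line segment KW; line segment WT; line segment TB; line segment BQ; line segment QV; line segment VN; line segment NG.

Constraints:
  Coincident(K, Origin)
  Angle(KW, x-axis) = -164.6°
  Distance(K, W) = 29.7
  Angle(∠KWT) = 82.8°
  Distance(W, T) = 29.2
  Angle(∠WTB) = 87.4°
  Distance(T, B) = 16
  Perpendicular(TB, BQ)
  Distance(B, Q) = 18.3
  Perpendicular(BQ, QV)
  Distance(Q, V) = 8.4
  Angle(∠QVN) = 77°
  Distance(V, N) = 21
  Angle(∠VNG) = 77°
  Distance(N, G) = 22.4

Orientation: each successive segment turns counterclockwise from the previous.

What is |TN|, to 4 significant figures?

12.51

K is at the origin; KW runs at -164.6° with length 29.7, so W = (-28.63, -7.887). ∠KWT = 82.8° gives WT at -67.40° from the x-axis; with |WT| = 29.2, T = (-17.41, -34.84). ∠WTB = 87.4° gives TB at 25.20° from the x-axis; with |TB| = 16.0, B = (-2.935, -28.03). TB is perpendicular to BQ, so BQ runs at 115.2°; with |BQ| = 18.3, Q = (-10.73, -11.47). BQ ⟂ QV, so QV runs at -154.8°; with |QV| = 8.4, V = (-18.33, -15.05). ∠QVN = 77.0° gives VN at -51.80° from the x-axis; with |VN| = 21.0, N = (-5.341, -31.55). Then |TN| = |N − T| = 12.51.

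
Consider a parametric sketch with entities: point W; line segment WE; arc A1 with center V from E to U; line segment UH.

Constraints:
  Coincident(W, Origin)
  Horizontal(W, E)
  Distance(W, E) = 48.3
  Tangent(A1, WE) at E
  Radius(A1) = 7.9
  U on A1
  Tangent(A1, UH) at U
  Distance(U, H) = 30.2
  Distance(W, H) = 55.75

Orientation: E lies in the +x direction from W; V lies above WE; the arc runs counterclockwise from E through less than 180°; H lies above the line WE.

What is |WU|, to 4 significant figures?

56.45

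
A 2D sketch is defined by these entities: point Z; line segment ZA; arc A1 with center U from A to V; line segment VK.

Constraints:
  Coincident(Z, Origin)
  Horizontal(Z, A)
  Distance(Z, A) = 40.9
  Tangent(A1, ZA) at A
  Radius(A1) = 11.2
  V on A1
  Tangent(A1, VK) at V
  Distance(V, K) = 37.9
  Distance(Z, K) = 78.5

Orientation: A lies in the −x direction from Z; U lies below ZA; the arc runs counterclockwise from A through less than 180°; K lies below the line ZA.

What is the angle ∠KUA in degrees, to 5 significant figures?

138.59°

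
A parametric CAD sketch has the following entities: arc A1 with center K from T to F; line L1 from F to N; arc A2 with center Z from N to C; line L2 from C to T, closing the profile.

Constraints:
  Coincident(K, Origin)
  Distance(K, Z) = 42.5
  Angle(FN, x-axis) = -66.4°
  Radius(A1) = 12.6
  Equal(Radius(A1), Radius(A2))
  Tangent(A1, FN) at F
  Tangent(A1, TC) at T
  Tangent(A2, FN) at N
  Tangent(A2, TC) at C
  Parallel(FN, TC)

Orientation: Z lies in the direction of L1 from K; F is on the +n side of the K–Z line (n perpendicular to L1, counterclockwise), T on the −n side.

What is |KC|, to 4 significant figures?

44.33

The slot axis is L1's direction at -66.4°, so u = (cos -66.4°, sin -66.4°) = (0.4003, -0.9164) and n = (−sin -66.4°, cos -66.4°) = (0.9164, 0.4003). K is at the origin and Z lies 42.5 along u from K, so Z = 42.5·u = (17.01, -38.95). Tangency of A1 to both parallel lines with radius 12.6 puts F and T at K ± 12.6·n: F = (11.55, 5.044), T = (-11.55, -5.044). Equal radii place N and C the same way about Z: N = Z + 12.6·n = (28.56, -33.90), C = Z − 12.6·n = (5.469, -43.99). Then |KC| = |C − K| = 44.33.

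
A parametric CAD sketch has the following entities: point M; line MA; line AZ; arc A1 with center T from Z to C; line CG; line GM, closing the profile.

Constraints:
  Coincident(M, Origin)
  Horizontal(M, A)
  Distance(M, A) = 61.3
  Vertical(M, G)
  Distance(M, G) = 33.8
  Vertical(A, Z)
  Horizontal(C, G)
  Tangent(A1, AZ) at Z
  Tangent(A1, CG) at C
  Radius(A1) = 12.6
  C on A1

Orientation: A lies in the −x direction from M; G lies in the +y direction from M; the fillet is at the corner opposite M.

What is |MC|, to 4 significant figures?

59.28

The virtual corner opposite M is at (-61.30, 33.80). Since A1 is tangent to AZ there, TZ ⟂ AZ and A1 meets CG tangentially, so TC is at right angles to CG, with radius 12.6, so the center T sits 12.6 in from both sides at T = (-48.70, 21.20). That places the tangent points at Z = (-61.30, 21.20) on AZ and C = (-48.70, 33.80) on CG. Then |MC| = |C − M| = 59.28.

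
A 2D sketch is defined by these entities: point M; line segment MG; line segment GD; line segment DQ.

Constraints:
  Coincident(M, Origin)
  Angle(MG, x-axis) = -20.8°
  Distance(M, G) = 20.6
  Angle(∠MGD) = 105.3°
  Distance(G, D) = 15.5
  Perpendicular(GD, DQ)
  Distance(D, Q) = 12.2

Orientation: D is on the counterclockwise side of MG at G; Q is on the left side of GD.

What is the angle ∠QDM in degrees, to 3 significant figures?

46.5°

M is at the origin; MG runs at -20.8° with length 20.6, so G = 20.6·(cos -20.8°, sin -20.8°) = (19.3, -7.32). ∠MGD = 105.3°, so GD runs at -20.8° + (180° − 105.3°) = 53.9° from the x-axis; with |GD| = 15.5, D = G + 15.5·(cos 53.9°, sin 53.9°) = (28.4, 5.21). The perpendicularity gives DQ at right angles to GD; with |DQ| = 12.2 on the left of GD, Q = D + 12.2·(-0.808, 0.589) = (18.5, 12.4). Then cos ∠QDM = DQ·DM / (|DQ||DM|), giving 46.5°.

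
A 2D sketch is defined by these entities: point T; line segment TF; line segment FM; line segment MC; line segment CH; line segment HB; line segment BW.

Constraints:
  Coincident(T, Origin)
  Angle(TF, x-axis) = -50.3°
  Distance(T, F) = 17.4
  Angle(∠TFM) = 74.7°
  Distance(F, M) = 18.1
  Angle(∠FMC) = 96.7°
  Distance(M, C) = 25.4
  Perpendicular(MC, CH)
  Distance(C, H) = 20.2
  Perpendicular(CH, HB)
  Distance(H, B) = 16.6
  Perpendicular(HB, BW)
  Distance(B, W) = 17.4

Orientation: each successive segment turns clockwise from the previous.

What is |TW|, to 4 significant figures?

14.06

T is at the origin; TF runs at -50.3° with length 17.4, so F = (11.11, -13.39). ∠TFM = 74.7° gives FM at -155.6° from the x-axis; with |FM| = 18.1, M = (-5.369, -20.86). ∠FMC = 96.7° gives MC at 121.1° from the x-axis; with |MC| = 25.4, C = (-18.49, 0.8844). MC is perpendicular to CH, so CH runs at 31.10°; with |CH| = 20.2, H = (-1.192, 11.32). CH is perpendicular to HB, so HB runs at -58.90°; with |HB| = 16.6, B = (7.382, -2.896). HB is perpendicular to BW, so BW runs at -148.9°; with |BW| = 17.4, W = (-7.517, -11.88). Then |TW| = |W − T| = 14.06.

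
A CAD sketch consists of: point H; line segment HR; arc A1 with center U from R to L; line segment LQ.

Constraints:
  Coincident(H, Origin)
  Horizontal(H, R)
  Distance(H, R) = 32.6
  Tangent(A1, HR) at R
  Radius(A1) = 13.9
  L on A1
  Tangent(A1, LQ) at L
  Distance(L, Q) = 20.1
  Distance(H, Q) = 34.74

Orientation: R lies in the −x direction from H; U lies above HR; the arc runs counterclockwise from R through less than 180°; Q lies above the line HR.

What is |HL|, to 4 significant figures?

22.10

Checks: |UL| = 13.90 ✓; ∠(UL, LQ) = 90.00° ✓; |LQ| = 20.10 ✓; |HQ| = 34.74 ✓.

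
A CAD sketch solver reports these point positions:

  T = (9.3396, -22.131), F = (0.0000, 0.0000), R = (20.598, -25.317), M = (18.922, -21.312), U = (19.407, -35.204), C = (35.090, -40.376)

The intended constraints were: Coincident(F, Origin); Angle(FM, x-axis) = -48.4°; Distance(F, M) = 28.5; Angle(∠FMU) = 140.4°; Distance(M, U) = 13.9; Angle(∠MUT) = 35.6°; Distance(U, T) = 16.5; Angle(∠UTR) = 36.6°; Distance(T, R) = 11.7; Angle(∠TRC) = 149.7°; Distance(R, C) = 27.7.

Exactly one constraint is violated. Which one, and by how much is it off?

Distance(R, C) = 27.7 — off by 6.80.

F = (0.00, 0.00) ✓; FM at -48.40° ✓; |FM| = 28.50 ✓; ∠FMU = 140.4° ✓; |MU| = 13.90 ✓; ∠MUT = 35.60° ✓; |UT| = 16.50 ✓; ∠UTR = 36.60° ✓; |TR| = 11.70 ✓; ∠TRC = 149.7° ✓; |RC| = 20.90 ✗.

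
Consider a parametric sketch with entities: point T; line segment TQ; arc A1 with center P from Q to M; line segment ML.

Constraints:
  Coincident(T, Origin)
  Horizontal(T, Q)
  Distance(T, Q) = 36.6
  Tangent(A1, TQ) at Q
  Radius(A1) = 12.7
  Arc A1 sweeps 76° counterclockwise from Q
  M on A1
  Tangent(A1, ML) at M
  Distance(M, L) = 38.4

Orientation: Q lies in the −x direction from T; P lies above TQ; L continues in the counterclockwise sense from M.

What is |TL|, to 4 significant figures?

49.22

T is at the origin; T and Q share the same y with |TQ| = 36.6 and Q on the −x side, so Q = (-36.60, 0.000). The tangent condition forces PQ to be normal to TQ, so P = Q + (0, 12.7) = (-36.60, 12.70). On A1, Q sits at bearing -90° from P; a 76° counterclockwise sweep puts M at bearing -14°, so M = P + 12.7·(cos -14°, sin -14°) = (-24.28, 9.628). Since A1 is tangent to ML there, PM ⟂ ML, so ML runs along (−sin -14°, cos -14°); with |ML| = 38.4, L = (-14.99, 46.89). Then |TL| = |L − T| = 49.22.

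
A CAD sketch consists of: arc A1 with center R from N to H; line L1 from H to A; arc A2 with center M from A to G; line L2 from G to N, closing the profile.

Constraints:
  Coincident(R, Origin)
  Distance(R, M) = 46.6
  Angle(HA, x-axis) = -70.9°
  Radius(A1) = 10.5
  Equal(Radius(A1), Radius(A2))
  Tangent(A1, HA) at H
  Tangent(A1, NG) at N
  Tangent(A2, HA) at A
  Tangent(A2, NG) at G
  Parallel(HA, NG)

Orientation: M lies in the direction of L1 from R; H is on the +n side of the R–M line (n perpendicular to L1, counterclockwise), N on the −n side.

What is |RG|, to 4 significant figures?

47.77

Tangency of A1 to both parallel lines with radius 10.5 puts H and N at R ± 10.5·n: H = (9.922, 3.436), N = (-9.922, -3.436). Equal radii place A and G the same way about M: A = M + 10.5·n = (25.17, -40.60), G = M − 10.5·n = (5.326, -47.47). Then |RG| = |G − R| = 47.77.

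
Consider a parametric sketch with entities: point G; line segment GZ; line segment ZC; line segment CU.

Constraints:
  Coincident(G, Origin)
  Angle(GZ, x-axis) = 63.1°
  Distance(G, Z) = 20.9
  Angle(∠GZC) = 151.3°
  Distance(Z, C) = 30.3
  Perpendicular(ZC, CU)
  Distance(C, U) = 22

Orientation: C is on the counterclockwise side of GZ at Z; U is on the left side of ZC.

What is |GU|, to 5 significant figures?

50.082

∠GZC = 151.3°, so ZC runs at 63.1° + (180° − 151.3°) = 91.800° from the x-axis; with |ZC| = 30.3, C = Z + 30.3·(cos 91.800°, sin 91.800°) = (8.5041, 48.924). ZC is perpendicular to CU; with |CU| = 22.0 on the left of ZC, U = C + 22.0·(-0.99951, -0.031411) = (-13.485, 48.233). Then |GU| = |U − G| = 50.082.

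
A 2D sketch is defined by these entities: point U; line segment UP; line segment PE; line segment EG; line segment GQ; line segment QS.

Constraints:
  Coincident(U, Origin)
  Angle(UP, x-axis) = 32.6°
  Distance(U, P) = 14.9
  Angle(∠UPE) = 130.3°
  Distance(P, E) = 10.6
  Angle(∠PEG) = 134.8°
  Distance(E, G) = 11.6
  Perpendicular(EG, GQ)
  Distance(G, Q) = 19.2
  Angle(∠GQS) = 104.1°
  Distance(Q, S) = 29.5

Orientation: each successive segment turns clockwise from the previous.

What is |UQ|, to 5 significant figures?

18.076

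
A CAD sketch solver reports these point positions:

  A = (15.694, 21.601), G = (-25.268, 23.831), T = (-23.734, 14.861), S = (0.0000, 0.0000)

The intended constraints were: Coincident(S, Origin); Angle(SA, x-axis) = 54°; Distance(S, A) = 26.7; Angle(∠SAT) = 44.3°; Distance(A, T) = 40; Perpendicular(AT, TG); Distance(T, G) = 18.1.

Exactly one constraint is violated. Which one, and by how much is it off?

Distance(T, G) = 18.1 — off by 9.00.

S = (0.00, 0.00) ✓; SA at 54.00° ✓; |SA| = 26.70 ✓; ∠SAT = 44.30° ✓; |AT| = 40.00 ✓; ∠(AT, TG) = 90.00° ✓; |TG| = 9.100 ✗.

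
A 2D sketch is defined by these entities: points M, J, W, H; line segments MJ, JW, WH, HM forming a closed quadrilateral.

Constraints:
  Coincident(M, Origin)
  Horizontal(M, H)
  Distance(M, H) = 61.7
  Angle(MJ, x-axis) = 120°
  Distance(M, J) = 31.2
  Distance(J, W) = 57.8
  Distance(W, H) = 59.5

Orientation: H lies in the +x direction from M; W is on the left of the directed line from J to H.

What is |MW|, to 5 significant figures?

64.385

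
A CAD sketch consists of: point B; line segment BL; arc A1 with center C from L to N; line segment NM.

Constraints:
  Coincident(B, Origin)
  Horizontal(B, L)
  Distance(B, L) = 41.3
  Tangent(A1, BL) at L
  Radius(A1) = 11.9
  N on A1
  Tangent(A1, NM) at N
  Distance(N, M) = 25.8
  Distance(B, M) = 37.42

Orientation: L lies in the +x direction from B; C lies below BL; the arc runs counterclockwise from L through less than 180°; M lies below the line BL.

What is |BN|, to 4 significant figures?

31.17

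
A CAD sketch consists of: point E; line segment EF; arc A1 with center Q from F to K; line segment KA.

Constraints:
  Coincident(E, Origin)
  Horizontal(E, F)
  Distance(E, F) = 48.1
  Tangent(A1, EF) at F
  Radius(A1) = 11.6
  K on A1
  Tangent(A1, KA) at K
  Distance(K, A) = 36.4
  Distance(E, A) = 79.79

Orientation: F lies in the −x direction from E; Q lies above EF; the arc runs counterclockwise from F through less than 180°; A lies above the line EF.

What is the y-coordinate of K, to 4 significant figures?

19.76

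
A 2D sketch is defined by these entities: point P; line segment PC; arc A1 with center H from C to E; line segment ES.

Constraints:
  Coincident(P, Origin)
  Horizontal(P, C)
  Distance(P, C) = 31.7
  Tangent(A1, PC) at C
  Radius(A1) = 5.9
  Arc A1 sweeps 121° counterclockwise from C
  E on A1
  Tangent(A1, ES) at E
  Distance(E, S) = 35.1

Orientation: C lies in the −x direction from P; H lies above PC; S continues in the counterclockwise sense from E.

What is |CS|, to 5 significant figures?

41.140

On A1, C sits at bearing -90° from H; a 121° counterclockwise sweep puts E at bearing 31°, so E = H + 5.9·(cos 31°, sin 31°) = (-26.643, 8.9387). Since A1 is tangent to ES there, HE ⟂ ES, so ES runs along (−sin 31°, cos 31°); with |ES| = 35.1, S = (-44.721, 39.025). Then |CS| = |S − C| = 41.140.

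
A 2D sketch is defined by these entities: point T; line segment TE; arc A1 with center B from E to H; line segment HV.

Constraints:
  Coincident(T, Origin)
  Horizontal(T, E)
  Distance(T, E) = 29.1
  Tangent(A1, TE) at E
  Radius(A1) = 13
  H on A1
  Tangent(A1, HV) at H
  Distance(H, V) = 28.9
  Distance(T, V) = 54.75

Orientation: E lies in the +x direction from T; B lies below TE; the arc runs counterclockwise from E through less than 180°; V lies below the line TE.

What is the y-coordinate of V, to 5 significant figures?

-44.575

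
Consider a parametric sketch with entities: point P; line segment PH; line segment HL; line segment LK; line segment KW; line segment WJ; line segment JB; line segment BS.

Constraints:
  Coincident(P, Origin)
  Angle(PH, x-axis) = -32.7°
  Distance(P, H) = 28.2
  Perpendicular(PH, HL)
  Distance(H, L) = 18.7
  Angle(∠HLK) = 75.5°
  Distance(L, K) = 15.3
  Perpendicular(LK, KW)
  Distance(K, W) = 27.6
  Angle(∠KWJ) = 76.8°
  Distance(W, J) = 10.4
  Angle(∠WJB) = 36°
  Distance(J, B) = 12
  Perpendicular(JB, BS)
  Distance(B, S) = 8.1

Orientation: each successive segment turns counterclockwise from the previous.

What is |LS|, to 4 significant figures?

34.08

P is at the origin; PH runs at -32.7° with length 28.2, so H = (23.73, -15.23). PH is perpendicular to HL, so HL runs at 57.30°; with |HL| = 18.7, L = (33.83, 0.5015). ∠HLK = 75.5° gives LK at 161.8° from the x-axis; with |LK| = 15.3, K = (19.30, 5.280). The perpendicularity gives KW at right angles to LK, so KW runs at -108.2°; with |KW| = 27.6, W = (10.68, -20.94). ∠KWJ = 76.8° gives WJ at -5.000° from the x-axis; with |WJ| = 10.4, J = (21.04, -21.85). ∠WJB = 36.0° gives JB at 139.0° from the x-axis; with |JB| = 12.0, B = (11.98, -13.97). JB ⟂ BS, so BS runs at -131.0°; with |BS| = 8.1, S = (6.668, -20.09). Then |LS| = |S − L| = 34.08.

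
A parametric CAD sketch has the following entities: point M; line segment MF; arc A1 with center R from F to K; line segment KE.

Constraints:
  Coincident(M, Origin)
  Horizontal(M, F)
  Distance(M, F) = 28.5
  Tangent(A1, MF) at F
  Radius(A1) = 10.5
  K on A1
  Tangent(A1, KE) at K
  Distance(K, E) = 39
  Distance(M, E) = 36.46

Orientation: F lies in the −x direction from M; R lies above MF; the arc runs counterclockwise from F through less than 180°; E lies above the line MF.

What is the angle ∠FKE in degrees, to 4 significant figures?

152.5°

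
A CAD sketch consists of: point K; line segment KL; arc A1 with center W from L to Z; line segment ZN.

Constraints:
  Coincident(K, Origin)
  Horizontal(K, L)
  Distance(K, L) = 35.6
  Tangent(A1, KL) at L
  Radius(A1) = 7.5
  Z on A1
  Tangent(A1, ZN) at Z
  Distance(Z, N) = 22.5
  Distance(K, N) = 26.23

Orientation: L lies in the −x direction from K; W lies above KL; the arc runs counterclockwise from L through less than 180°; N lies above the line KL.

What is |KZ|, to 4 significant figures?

29.79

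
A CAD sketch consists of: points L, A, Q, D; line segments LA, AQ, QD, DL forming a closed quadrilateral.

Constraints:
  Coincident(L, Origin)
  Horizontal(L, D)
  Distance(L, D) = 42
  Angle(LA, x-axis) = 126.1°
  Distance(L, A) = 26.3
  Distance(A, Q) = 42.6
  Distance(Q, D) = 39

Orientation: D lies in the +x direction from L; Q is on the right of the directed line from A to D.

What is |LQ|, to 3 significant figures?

16.6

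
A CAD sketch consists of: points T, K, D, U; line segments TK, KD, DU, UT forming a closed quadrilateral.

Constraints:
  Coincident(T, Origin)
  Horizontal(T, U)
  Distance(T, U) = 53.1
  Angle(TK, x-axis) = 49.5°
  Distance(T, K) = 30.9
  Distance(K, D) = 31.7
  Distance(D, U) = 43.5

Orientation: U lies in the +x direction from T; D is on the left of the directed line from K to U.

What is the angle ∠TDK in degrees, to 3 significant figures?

5.94°

Checks: |TU| = 53.10 ✓; |TK| = 30.90 ✓; |KD| = 31.70 ✓; |DU| = 43.50 ✓.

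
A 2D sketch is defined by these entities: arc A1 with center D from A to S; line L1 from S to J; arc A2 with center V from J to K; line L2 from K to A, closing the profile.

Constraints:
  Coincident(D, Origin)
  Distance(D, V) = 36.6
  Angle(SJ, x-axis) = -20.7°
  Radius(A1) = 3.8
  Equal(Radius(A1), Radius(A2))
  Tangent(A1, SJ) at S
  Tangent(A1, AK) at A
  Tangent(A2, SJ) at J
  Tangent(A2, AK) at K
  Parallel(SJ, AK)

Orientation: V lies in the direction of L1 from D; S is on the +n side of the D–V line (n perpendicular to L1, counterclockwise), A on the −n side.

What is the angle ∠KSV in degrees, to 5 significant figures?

5.8033°

Tangency of A1 to both parallel lines with radius 3.8 puts S and A at D ± 3.8·n: S = (1.3432, 3.5547), A = (-1.3432, -3.5547). Equal radii place J and K the same way about V: J = V + 3.8·n = (35.580, -9.3825), K = V − 3.8·n = (32.894, -16.492). Then cos ∠KSV = SK·SV / (|SK||SV|), giving 5.8033°.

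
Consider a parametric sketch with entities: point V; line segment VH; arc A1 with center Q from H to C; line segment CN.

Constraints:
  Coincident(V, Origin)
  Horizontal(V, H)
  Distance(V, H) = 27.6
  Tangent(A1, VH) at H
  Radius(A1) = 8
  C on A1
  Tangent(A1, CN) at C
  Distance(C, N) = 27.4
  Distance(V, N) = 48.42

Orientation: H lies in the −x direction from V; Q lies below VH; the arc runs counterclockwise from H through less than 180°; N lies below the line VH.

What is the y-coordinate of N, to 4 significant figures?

-36.17

V is at the origin; V and H share the same y with |VH| = 27.6 and H on the −x side, so H = (-27.60, 0.000). The tangent condition forces QH to be normal to VH, so Q = H + (0, -8) = (-27.60, -8.000). Since QC ⟂ CN (tangency), |QN| = √(8.0² + 27.4²) = 28.54 regardless of where C sits on A1. So N lies on both circle(V, 48.42) and circle(Q, 28.54); the below-VH intersection is N = (-32.19, -36.17). C is the foot of the tangent from N: C = (-35.54, -8.979).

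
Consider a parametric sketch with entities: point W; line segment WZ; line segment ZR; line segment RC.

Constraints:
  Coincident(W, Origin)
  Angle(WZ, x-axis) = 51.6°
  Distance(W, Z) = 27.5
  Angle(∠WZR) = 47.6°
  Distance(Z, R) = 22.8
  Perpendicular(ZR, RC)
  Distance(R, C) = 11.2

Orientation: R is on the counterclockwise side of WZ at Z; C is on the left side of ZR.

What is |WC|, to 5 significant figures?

10.053

W is at the origin; WZ runs at 51.6° with length 27.5, so Z = 27.5·(cos 51.6°, sin 51.6°) = (17.082, 21.552). ∠WZR = 47.6°, so ZR runs at 51.6° + (180° − 47.6°) = 184.00° from the x-axis; with |ZR| = 22.8, R = Z + 22.8·(cos 184.00°, sin 184.00°) = (-5.6629, 19.961). ZR ⟂ RC; with |RC| = 11.2 on the left of ZR, C = R + 11.2·(0.069756, -0.99756) = (-4.8816, 8.7884). Then |WC| = |C − W| = 10.053.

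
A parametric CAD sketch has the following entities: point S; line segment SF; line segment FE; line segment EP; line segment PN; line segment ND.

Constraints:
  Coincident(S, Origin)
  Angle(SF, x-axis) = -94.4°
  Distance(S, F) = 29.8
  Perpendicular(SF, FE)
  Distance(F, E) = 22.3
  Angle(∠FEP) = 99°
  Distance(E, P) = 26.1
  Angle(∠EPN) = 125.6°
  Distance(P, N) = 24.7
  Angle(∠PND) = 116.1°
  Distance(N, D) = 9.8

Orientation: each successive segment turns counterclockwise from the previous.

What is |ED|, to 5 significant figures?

45.917

∠EPN = 125.6° gives PN at 131.00° from the x-axis; with |PN| = 24.7, N = (9.7920, 12.608). ∠PND = 116.1° gives ND at -165.10° from the x-axis; with |ND| = 9.8, D = (0.32153, 10.088). Then |ED| = |D − E| = 45.917.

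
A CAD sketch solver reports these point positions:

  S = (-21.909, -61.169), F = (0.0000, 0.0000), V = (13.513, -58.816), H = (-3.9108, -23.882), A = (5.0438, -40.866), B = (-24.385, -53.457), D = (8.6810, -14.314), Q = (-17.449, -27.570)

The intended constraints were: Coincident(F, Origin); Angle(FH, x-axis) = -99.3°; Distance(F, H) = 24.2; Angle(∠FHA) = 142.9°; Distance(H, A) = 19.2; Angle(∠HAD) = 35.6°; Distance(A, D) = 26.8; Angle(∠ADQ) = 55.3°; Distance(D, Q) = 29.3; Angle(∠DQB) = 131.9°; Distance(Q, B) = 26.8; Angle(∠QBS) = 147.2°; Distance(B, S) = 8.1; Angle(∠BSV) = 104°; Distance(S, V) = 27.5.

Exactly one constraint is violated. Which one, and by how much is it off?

Distance(S, V) = 27.5 — off by 8.00.

F = (0.00, 0.00) ✓; FH at -99.30° ✓; |FH| = 24.20 ✓; ∠FHA = 142.9° ✓; |HA| = 19.20 ✓; ∠HAD = 35.60° ✓; |AD| = 26.80 ✓; ∠ADQ = 55.30° ✓; |DQ| = 29.30 ✓; ∠DQB = 131.9° ✓; |QB| = 26.80 ✓; ∠QBS = 147.2° ✓; |BS| = 8.100 ✓; ∠BSV = 104.0° ✓; |SV| = 35.50 ✗.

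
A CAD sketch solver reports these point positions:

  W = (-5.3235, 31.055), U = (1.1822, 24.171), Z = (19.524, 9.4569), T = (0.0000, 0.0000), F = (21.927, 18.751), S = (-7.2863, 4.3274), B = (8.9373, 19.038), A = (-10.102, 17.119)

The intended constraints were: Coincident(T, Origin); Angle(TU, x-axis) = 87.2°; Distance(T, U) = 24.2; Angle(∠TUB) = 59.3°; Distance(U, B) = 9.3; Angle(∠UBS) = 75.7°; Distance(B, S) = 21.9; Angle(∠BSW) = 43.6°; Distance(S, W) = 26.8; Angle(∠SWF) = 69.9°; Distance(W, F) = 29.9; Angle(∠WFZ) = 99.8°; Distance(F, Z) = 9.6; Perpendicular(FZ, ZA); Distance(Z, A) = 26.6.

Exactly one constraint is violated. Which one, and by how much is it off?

Distance(Z, A) = 26.6 — off by 4.00.

T = (0.00, 0.00) ✓; TU at 87.20° ✓; |TU| = 24.20 ✓; ∠TUB = 59.30° ✓; |UB| = 9.300 ✓; ∠UBS = 75.70° ✓; |BS| = 21.90 ✓; ∠BSW = 43.60° ✓; |SW| = 26.80 ✓; ∠SWF = 69.90° ✓; |WF| = 29.90 ✓; ∠WFZ = 99.80° ✓; |FZ| = 9.600 ✓; ∠(FZ, ZA) = 90.00° ✓; |ZA| = 30.60 ✗.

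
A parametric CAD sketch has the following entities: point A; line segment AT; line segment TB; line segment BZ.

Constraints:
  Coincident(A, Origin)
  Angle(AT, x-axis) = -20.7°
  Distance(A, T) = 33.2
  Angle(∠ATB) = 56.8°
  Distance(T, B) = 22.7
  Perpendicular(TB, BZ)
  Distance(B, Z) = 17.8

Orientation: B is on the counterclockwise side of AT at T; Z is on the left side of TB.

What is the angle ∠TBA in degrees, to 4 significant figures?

80.76°

A is at the origin; AT runs at -20.7° with length 33.2, so T = 33.2·(cos -20.7°, sin -20.7°) = (31.06, -11.74). ∠ATB = 56.8°, so TB runs at -20.7° + (180° − 56.8°) = 102.5° from the x-axis; with |TB| = 22.7, B = T + 22.7·(cos 102.5°, sin 102.5°) = (26.14, 10.43). Then cos ∠TBA = BT·BA / (|BT||BA|), giving 80.76°.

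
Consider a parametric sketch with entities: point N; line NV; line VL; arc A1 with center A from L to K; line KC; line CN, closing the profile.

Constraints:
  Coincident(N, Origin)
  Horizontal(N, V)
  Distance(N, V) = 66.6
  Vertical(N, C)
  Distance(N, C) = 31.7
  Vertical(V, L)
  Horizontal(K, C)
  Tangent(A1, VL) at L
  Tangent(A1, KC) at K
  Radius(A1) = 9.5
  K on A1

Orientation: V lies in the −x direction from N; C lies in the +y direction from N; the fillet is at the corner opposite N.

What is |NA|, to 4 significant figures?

61.26

N is at the origin; NV is horizontal with |NV| = 66.6 and V on the −x side, so V = (-66.60, 0.000). N and C share the same x with |NC| = 31.7 and C on the +y side, so C = (0.000, 31.70). The virtual corner opposite N is at (-66.60, 31.70). A1 meets VL tangentially, so AL is at right angles to VL and since A1 is tangent to KC there, AK ⟂ KC, with radius 9.5, so the center A sits 9.5 in from both sides at A = (-57.10, 22.20). Then |NA| = |A − N| = 61.26.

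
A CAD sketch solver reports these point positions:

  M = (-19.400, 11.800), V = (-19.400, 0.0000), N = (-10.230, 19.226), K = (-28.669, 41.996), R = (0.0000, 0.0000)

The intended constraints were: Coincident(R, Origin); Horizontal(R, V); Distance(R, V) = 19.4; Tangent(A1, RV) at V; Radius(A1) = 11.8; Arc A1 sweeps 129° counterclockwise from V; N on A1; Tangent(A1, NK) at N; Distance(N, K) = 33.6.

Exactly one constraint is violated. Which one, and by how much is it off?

Distance(N, K) = 33.6 — off by 4.30.

R = (0.00, 0.00) ✓; R.y = 0.00, V.y = 0.00 ✓; |RV| = 19.40 ✓; ∠(MV, VR) = 90.00° ✓; |MV| = 11.80 ✓; bearing(M→N) − bearing(M→V) = 129.0° ✓; |MN| = 11.80 ✓; ∠(MN, NK) = 90.00° ✓; |NK| = 29.30 ✗.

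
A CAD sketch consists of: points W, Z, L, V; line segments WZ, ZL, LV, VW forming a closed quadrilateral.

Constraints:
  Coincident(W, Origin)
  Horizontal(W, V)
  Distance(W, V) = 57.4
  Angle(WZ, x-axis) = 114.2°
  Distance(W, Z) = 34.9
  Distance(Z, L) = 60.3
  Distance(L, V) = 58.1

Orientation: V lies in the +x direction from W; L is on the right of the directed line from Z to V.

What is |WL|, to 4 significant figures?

25.77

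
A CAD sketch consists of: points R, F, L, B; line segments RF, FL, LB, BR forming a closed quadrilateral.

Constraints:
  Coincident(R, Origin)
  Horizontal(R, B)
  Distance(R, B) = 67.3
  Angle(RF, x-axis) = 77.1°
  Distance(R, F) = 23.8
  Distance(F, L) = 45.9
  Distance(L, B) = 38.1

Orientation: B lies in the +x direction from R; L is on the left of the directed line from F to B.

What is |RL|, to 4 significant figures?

60.37

R is at the origin; R and B share the same y with |RB| = 67.3 and B in +x, so B = (67.3, 0). RF runs at 77.1° with |RF| = 23.8, so F = (5.313, 23.20). L is determined by |FL| = 45.9 and |LB| = 38.1 together: it lies at the intersection of circle(F, 45.9) and circle(B, 38.1). With |FB| = 66.19, the foot of the radical line on FB is 38.04 from F and the perpendicular offset is √(45.9² − 38.04²) = 25.68. Taking the left-of-FB solution: L = (49.94, 33.92).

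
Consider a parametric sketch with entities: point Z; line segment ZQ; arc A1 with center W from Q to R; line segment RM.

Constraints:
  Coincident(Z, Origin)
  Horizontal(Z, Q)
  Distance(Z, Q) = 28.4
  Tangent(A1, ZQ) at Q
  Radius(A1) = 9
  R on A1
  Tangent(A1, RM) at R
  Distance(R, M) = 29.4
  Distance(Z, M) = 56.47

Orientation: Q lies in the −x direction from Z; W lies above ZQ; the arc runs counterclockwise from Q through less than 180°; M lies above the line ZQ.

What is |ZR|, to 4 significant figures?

27.20

Checks: |WQ| = 9.000 ✓; |WR| = 9.000 ✓; ∠(WR, RM) = 90.00° ✓; |RM| = 29.40 ✓; |ZM| = 56.47 ✓.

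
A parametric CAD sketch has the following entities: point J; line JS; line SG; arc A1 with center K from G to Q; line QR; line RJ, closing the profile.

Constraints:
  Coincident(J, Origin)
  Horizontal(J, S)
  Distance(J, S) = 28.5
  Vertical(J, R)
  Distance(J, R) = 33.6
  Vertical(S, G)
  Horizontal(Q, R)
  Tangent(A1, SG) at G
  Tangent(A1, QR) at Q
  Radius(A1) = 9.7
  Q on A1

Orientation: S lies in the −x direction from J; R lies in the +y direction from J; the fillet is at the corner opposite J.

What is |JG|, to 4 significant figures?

37.19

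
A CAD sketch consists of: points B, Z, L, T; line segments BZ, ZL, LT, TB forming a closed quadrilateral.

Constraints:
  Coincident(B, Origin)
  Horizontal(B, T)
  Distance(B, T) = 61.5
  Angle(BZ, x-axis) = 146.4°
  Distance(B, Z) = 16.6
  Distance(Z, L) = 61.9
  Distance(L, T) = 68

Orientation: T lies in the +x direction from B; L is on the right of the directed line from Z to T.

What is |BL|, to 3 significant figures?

48.5

B is at the origin; BT is horizontal with |BT| = 61.5 and T in +x, so T = (61.5, 0). BZ runs at 146.4° with |BZ| = 16.6, so Z = (-13.8, 9.19). L is determined by |ZL| = 61.9 and |LT| = 68.0 together: it lies at the intersection of circle(Z, 61.9) and circle(T, 68.0). With |ZT| = 75.9, the foot of the radical line on ZT is 32.7 from Z and the perpendicular offset is √(61.9² − 32.7²) = 52.5. Taking the right-of-ZT solution: L = (12.3, -46.9).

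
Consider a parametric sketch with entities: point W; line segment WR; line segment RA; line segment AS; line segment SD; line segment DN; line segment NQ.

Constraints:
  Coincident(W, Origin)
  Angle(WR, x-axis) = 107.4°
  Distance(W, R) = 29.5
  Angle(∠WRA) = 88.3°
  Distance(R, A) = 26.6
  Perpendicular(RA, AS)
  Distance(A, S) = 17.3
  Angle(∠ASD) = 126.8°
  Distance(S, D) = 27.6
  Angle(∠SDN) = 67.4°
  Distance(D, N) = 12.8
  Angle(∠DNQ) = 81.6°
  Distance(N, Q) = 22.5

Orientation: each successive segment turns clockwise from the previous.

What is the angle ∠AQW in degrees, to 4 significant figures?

122.8°

∠SDN = 67.4° gives DN at 119.9° from the x-axis; with |DN| = 12.8, N = (-1.715, 7.893). ∠DNQ = 81.6° gives NQ at 21.50° from the x-axis; with |NQ| = 22.5, Q = (19.22, 16.14). Then cos ∠AQW = QA·QW / (|QA||QW|), giving 122.8°.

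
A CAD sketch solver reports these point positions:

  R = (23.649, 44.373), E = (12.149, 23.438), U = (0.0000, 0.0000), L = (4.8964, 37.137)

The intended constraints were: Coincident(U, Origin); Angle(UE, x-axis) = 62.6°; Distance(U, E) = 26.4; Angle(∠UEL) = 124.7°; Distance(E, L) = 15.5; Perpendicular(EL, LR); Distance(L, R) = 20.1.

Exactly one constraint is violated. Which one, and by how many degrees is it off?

Perpendicular(EL, LR) — off by 6.80°.

U = (0.00, 0.00) ✓; UE at 62.60° ✓; |UE| = 26.40 ✓; ∠UEL = 124.7° ✓; |EL| = 15.50 ✓; ∠(EL, LR) = 96.80° ✗; |LR| = 20.10 ✓.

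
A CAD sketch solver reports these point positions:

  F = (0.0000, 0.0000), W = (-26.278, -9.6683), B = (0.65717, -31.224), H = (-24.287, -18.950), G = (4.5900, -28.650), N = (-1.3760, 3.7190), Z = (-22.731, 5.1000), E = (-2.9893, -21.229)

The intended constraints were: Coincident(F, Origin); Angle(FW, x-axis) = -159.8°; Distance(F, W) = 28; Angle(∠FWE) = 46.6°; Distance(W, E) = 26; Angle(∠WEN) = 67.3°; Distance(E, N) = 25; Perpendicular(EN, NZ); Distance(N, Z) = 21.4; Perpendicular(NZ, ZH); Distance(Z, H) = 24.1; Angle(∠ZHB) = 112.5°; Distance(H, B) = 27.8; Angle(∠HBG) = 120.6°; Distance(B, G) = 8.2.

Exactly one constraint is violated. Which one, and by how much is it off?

Distance(B, G) = 8.2 — off by 3.50.

F = (0.00, 0.00) ✓; FW at -159.8° ✓; |FW| = 28.00 ✓; ∠FWE = 46.60° ✓; |WE| = 26.00 ✓; ∠WEN = 67.30° ✓; |EN| = 25.00 ✓; ∠(EN, NZ) = 90.00° ✓; |NZ| = 21.40 ✓; ∠(NZ, ZH) = 90.00° ✓; |ZH| = 24.10 ✓; ∠ZHB = 112.5° ✓; |HB| = 27.80 ✓; ∠HBG = 120.6° ✓; |BG| = 4.700 ✗.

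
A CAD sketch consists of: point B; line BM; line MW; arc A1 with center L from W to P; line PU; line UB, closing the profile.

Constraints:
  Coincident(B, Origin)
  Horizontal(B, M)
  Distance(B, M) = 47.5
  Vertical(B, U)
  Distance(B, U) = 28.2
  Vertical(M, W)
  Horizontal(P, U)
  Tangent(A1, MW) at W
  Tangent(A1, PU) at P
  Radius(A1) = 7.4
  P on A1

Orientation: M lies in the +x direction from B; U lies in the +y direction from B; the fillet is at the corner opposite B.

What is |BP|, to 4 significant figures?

49.02

The virtual corner opposite B is at (47.50, 28.20). Tangency of A1 to MW means the radius LW is perpendicular to MW and A1 meets PU tangentially, so LP is at right angles to PU, with radius 7.4, so the center L sits 7.4 in from both sides at L = (40.10, 20.80). That places the tangent points at W = (47.50, 20.80) on MW and P = (40.10, 28.20) on PU. Then |BP| = |P − B| = 49.02.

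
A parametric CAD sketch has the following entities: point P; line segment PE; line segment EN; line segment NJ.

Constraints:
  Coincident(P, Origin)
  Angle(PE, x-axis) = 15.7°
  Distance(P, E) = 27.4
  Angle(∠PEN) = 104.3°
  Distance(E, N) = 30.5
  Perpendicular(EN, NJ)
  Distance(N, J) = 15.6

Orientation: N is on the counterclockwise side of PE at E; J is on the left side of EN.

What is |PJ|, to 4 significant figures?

38.84

P is at the origin; PE runs at 15.7° with length 27.4, so E = 27.4·(cos 15.7°, sin 15.7°) = (26.38, 7.414). ∠PEN = 104.3°, so EN runs at 15.7° + (180° − 104.3°) = 91.40° from the x-axis; with |EN| = 30.5, N = E + 30.5·(cos 91.40°, sin 91.40°) = (25.63, 37.91). EN ⟂ NJ; with |NJ| = 15.6 on the left of EN, J = N + 15.6·(-0.9997, -0.02443) = (10.04, 37.52). Then |PJ| = |J − P| = 38.84.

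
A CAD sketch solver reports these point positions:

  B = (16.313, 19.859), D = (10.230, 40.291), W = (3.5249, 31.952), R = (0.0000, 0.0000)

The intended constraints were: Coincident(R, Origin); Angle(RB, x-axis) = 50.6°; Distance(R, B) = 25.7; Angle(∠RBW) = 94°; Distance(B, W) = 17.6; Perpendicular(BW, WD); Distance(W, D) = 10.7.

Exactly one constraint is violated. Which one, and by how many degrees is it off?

Perpendicular(BW, WD) — off by 4.60°.

R = (0.00, 0.00) ✓; RB at 50.60° ✓; |RB| = 25.70 ✓; ∠RBW = 94.00° ✓; |BW| = 17.60 ✓; ∠(BW, WD) = 85.40° ✗; |WD| = 10.70 ✓.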